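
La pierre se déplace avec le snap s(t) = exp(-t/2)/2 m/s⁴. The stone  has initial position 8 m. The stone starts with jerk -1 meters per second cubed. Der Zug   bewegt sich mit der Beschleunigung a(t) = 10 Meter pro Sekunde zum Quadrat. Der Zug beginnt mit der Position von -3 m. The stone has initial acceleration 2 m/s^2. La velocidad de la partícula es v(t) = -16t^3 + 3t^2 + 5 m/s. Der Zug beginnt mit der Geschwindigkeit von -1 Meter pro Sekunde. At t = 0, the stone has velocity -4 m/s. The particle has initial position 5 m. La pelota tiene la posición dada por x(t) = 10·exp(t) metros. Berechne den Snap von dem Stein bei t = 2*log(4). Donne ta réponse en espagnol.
De la ecuación del snap s(t) = exp(-t/2)/2, sustituimos t = 2*log(4) para obtener s = 1/8.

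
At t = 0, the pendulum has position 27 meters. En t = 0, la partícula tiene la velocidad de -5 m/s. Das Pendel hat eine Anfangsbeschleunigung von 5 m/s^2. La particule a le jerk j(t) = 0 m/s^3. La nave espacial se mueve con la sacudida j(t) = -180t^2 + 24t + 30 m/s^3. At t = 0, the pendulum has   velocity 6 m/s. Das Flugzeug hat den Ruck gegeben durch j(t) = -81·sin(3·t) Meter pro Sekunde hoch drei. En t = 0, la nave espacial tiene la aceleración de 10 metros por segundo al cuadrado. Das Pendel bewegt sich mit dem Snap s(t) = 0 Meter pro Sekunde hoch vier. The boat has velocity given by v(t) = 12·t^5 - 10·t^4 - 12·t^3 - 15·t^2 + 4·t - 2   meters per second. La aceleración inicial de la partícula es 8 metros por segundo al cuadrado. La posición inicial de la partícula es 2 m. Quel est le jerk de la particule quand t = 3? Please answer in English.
From the given jerk equation j(t) = 0, we substitute t = 3 to get j = 0.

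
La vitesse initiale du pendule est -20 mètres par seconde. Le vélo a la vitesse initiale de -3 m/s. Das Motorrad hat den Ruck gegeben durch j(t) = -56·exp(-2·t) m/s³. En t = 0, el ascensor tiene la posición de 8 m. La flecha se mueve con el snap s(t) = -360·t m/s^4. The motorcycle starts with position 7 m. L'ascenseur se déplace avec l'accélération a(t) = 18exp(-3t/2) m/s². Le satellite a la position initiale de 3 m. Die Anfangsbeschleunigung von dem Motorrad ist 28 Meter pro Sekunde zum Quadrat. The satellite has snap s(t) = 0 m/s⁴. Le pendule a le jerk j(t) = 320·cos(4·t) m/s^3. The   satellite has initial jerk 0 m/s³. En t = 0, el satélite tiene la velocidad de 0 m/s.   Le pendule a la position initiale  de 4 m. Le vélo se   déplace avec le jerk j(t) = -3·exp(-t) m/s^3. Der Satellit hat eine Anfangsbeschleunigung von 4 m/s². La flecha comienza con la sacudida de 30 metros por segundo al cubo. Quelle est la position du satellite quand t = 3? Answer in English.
We need to integrate our snap equation s(t) = 0 4 times. The integral of snap, with j(0) = 0, gives jerk: j(t) = 0. The antiderivative of jerk, with a(0) = 4, gives acceleration: a(t) = 4. Taking ∫a(t)dt and applying v(0) = 0, we find v(t) = 4·t. The antiderivative of velocity, with x(0) = 3, gives position: x(t) = 2·t^2 + 3. We have position x(t) = 2·t^2 + 3. Substituting t = 3: x(3) = 21.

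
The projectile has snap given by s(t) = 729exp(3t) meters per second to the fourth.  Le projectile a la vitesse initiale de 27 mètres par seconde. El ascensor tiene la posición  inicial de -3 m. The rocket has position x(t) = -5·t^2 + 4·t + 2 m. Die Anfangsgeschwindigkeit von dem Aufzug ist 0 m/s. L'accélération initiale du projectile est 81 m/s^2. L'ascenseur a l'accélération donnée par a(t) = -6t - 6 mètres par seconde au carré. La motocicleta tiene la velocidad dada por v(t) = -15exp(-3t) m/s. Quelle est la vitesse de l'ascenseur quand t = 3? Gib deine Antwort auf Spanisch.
Debemos encontrar la integral de nuestra ecuación de la aceleración a(t) = -6·t - 6 1 vez. La antiderivada de la aceleración, con v(0) = 0, da la velocidad: v(t) = 3·t·(-t - 2). Tenemos la velocidad v(t) = 3·t·(-t - 2). Sustituyendo t = 3: v(3) = -45.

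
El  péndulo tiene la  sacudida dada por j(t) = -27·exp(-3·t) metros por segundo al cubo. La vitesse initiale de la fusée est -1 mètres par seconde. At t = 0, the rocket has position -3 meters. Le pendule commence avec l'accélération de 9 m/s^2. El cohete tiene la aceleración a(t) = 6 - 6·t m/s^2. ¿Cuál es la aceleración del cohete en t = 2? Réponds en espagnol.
Usando a(t) = 6 - 6·t y sustituyendo t = 2, encontramos a = -6.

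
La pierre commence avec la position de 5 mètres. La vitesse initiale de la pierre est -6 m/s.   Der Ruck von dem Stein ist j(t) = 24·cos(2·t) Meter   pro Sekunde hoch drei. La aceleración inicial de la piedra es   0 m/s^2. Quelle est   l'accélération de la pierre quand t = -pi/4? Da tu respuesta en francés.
En partant du jerk j(t) = 24·cos(2·t), nous prenons 1 primitive. En intégrant le jerk et en utilisant la condition initiale a(0) = 0, nous obtenons a(t) = 12·sin(2·t). Nous avons l'accélération a(t) = 12·sin(2·t). En substituant t = -pi/4: a(-pi/4) = -12.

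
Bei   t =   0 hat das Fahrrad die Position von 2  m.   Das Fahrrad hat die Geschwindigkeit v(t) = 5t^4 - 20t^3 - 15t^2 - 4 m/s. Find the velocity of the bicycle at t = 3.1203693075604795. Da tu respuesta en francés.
De l'équation de la vitesse v(t) = 5·t^4 - 20·t^3 - 15·t^2 - 4, nous substituons t = 3.1203693075604795 pour obtenir v = -283.675770163471.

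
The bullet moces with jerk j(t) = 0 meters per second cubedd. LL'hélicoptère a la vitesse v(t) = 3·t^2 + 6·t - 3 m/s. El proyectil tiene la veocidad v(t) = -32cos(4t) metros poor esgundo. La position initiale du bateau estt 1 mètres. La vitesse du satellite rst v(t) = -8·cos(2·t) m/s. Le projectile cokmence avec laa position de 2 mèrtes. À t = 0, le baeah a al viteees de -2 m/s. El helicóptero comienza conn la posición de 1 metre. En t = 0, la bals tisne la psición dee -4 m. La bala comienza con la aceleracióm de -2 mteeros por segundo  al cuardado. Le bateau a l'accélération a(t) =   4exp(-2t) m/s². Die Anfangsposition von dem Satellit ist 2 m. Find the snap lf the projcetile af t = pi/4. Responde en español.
Para resolver esto, necesitamos tomar 3 derivadas de nuestra ecuación de la velocidad v(t) = -32·cos(4·t). La derivada de la velocidad da la aceleración: a(t) = 128·sin(4·t). La derivada de la aceleración da la sacudida: j(t) = 512·cos(4·t). La derivada de la sacudida da el snap: s(t) = -2048·sin(4·t). Usando s(t) = -2048·sin(4·t) y sustituyendo t = pi/4, encontramos s = 0.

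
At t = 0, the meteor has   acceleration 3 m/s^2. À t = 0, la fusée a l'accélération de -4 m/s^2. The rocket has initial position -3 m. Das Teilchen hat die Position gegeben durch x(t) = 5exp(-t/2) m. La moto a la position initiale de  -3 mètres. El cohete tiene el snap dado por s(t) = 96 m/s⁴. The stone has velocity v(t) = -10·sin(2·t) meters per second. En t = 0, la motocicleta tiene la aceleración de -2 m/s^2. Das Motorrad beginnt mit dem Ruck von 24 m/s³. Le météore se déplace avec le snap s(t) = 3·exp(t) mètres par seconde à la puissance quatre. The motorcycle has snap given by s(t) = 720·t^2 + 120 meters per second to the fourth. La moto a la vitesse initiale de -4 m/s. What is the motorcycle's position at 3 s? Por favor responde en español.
Para resolver esto, necesitamos tomar 4 antiderivadas de nuestra ecuación del snap s(t) = 720·t^2 + 120. La integral del snap es la sacudida. Usando j(0) = 24, obtenemos j(t) = 240·t^3 + 120·t + 24. Tomando ∫j(t)dt y aplicando a(0) = -2, encontramos a(t) = 60·t^4 + 60·t^2 + 24·t - 2. Integrando la aceleración y usando la condición inicial v(0) = -4, obtenemos v(t) = 12·t^5 + 20·t^3 + 12·t^2 - 2·t - 4. La integral de la velocidad, con x(0) = -3, da la posición: x(t) = 2·t^6 + 5·t^4 + 4·t^3 - t^2 - 4·t - 3. Tenemos la posición x(t) = 2·t^6 + 5·t^4 + 4·t^3 - t^2 - 4·t - 3. Sustituyendo t = 3: x(3) = 1947.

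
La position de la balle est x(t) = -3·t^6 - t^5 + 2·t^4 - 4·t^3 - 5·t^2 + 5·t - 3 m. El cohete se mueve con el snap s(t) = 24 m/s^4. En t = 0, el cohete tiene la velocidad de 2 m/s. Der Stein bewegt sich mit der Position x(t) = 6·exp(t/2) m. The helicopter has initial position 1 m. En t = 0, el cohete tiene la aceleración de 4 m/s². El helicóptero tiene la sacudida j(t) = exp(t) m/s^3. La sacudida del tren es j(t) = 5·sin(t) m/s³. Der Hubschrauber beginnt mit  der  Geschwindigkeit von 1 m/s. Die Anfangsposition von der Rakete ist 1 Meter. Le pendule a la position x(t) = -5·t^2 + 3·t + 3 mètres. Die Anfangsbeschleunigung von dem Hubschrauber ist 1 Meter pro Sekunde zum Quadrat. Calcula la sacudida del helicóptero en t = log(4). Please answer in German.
Aus der Gleichung für den Ruck j(t) = exp(t), setzen wir t = log(4) ein und erhalten j = 4.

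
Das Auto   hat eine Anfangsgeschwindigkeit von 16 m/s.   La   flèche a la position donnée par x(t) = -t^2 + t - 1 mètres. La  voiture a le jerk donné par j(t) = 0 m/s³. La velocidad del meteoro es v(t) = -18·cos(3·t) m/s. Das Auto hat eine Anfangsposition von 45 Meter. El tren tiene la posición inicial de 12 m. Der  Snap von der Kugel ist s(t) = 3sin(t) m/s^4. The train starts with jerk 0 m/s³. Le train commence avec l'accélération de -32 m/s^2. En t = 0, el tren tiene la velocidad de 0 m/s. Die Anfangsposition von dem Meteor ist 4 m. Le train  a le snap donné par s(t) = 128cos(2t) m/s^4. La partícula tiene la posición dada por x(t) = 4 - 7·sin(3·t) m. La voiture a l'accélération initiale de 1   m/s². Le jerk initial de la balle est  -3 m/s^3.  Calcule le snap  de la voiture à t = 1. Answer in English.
Starting from jerk j(t) = 0, we take 1 derivative. Differentiating jerk, we get snap: s(t) = 0. We have snap s(t) = 0. Substituting t = 1: s(1) = 0.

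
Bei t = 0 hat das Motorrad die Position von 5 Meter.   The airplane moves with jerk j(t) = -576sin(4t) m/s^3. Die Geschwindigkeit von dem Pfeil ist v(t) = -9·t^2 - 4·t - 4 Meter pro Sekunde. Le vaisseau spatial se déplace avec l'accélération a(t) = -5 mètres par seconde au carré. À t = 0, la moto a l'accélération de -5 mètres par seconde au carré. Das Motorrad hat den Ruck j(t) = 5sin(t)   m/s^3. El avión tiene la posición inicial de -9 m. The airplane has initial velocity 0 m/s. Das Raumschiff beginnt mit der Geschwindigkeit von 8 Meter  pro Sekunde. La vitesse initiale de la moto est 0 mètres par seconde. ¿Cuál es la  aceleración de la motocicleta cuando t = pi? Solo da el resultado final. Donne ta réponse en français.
La réponse est 5.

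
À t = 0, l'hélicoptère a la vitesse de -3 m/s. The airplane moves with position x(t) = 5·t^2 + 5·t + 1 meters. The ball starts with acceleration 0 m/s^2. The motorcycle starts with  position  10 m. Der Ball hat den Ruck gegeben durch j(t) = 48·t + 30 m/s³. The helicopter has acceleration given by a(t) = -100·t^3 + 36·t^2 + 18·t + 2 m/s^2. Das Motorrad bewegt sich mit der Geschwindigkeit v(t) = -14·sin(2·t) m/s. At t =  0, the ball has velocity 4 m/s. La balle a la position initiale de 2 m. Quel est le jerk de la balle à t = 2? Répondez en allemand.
Mit j(t) = 48·t + 30 und Einsetzen von t = 2, finden wir j = 126.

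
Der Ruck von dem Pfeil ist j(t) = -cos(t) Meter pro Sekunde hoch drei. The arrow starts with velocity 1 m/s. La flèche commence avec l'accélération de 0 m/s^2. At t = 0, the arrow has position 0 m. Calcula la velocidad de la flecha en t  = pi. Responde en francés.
Nous devons intégrer notre équation du jerk j(t) = -cos(t) 2 fois. En intégrant le jerk et en utilisant la condition initiale a(0) = 0, nous obtenons a(t) = -sin(t). L'intégrale de l'accélération, avec v(0) = 1, donne la vitesse: v(t) = cos(t). Nous avons la vitesse v(t) = cos(t). En substituant t = pi: v(pi) = -1.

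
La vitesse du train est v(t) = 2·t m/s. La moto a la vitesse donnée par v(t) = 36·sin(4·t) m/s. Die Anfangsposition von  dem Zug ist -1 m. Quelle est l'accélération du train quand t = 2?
Nous devons dériver notre équation de la vitesse v(t) = 2·t 1 fois. En dérivant la vitesse, nous obtenons l'accélération: a(t) = 2. De l'équation de l'accélération a(t) = 2, nous substituons t = 2 pour obtenir a = 2.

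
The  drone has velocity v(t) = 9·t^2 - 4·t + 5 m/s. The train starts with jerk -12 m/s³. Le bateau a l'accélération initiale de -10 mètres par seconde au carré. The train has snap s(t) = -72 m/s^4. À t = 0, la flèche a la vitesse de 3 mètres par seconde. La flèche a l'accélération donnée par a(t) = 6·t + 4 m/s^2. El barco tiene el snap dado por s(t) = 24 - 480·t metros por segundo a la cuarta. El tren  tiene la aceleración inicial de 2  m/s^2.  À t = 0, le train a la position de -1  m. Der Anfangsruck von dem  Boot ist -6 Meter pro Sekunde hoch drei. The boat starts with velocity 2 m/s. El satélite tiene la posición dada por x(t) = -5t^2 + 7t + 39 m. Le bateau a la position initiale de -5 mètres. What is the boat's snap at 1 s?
Using s(t) = 24 - 480·t and substituting t = 1, we find s = -456.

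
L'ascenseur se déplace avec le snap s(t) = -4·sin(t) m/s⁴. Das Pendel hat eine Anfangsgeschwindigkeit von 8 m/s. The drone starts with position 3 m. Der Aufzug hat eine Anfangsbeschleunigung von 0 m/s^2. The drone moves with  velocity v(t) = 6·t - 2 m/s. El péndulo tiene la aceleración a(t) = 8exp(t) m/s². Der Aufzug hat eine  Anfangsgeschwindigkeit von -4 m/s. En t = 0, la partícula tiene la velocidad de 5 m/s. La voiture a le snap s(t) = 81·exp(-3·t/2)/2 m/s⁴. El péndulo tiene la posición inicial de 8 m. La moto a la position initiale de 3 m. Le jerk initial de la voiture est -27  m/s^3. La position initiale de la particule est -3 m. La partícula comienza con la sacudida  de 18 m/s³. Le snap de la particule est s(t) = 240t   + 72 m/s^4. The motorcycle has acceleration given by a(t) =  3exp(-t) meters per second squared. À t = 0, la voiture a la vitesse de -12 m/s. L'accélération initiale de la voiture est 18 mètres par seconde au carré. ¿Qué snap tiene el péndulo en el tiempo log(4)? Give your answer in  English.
To solve this, we need to take 2 derivatives of our acceleration equation a(t) = 8·exp(t). Taking d/dt of a(t), we find j(t) = 8·exp(t). Differentiating jerk, we get snap: s(t) = 8·exp(t). We have snap s(t) = 8·exp(t). Substituting t = log(4): s(log(4)) = 32.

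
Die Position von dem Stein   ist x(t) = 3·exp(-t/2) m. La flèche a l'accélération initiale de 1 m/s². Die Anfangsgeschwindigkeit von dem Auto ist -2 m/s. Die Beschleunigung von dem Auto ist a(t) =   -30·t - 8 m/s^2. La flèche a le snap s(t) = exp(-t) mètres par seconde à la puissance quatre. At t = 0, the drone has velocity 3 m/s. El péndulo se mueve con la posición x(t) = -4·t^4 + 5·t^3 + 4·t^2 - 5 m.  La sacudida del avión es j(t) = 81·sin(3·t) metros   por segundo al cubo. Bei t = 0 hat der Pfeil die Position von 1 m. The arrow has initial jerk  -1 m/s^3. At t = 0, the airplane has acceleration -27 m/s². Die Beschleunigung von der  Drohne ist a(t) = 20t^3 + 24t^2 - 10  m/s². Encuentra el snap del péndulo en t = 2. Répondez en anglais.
To solve this, we need to take 4 derivatives of our position equation x(t) = -4·t^4 + 5·t^3 + 4·t^2 - 5. Taking d/dt of x(t), we find v(t) = -16·t^3 + 15·t^2 + 8·t. Taking d/dt of v(t), we find a(t) = -48·t^2 + 30·t + 8. Taking d/dt of a(t), we find j(t) = 30 - 96·t. The derivative of jerk gives snap: s(t) = -96. Using s(t) = -96 and substituting t = 2, we find s = -96.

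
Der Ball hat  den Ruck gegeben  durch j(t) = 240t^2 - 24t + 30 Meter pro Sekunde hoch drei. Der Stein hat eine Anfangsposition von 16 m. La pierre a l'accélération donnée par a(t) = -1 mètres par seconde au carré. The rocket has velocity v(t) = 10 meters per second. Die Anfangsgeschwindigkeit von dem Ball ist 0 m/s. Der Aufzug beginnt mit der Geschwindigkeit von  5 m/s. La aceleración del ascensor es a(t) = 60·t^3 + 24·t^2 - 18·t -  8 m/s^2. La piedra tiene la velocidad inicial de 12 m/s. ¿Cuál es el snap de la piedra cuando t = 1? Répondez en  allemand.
Um dies zu lösen, müssen wir 2 Ableitungen unserer Gleichung für die Beschleunigung a(t) = -1 nehmen. Durch Ableiten von der Beschleunigung erhalten wir den Ruck: j(t) = 0. Die Ableitung von dem Ruck ergibt den Snap: s(t) = 0. Wir haben den Snap s(t) = 0. Durch Einsetzen von t = 1: s(1) = 0.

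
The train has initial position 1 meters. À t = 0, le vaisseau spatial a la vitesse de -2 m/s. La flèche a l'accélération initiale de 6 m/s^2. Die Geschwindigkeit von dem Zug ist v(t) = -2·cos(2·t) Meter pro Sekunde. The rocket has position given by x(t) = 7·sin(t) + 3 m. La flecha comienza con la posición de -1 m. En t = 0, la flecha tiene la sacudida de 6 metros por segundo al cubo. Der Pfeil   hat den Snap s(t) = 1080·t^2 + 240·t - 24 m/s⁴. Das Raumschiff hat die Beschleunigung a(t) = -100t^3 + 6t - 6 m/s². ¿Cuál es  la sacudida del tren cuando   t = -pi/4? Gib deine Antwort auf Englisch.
To solve this, we need to take 2 derivatives of our velocity equation v(t) = -2·cos(2·t). The derivative of velocity gives acceleration: a(t) = 4·sin(2·t). Differentiating acceleration, we get jerk: j(t) = 8·cos(2·t). Using j(t) = 8·cos(2·t) and substituting t = -pi/4, we find j = 0.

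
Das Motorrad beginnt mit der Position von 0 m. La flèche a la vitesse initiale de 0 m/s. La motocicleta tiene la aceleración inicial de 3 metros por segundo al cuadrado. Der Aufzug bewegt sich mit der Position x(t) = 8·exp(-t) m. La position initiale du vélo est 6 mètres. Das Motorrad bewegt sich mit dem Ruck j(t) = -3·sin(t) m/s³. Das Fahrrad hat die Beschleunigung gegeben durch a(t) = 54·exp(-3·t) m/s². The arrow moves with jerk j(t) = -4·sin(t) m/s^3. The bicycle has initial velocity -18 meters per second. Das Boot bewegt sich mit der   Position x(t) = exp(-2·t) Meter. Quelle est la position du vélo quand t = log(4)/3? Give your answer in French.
En partant de l'accélération a(t) = 54·exp(-3·t), nous prenons 2 intégrales. La primitive de l'accélération est la vitesse. En utilisant v(0) = -18, nous obtenons v(t) = -18·exp(-3·t). La primitive de la vitesse, avec x(0) = 6, donne la position: x(t) = 6·exp(-3·t). En utilisant x(t) = 6·exp(-3·t) et en substituant t = log(4)/3, nous trouvons x = 3/2.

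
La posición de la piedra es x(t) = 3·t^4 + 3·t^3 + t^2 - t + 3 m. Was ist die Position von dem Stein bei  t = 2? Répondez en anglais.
Using x(t) = 3·t^4 + 3·t^3 + t^2 - t + 3 and substituting t = 2, we find x = 77.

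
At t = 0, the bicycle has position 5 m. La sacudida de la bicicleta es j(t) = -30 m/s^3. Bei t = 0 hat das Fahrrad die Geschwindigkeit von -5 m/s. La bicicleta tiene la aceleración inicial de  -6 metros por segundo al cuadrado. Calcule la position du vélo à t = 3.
En partant du jerk j(t) = -30, nous prenons 3 primitives. En prenant ∫j(t)dt et en appliquant a(0) = -6, nous trouvons a(t) = -30·t - 6. En intégrant l'accélération et en utilisant la condition initiale v(0) = -5, nous obtenons v(t) = -15·t^2 - 6·t - 5. L'intégrale de la vitesse est la position. En utilisant x(0) = 5, nous obtenons x(t) = -5·t^3 - 3·t^2 - 5·t + 5. De l'équation de la position x(t) = -5·t^3 - 3·t^2 - 5·t + 5, nous substituons t = 3 pour obtenir x = -172.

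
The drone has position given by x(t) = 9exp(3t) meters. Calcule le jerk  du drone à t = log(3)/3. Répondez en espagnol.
Para resolver esto, necesitamos tomar 3 derivadas de nuestra ecuación de la posición x(t) = 9·exp(3·t). Tomando d/dt de x(t), encontramos v(t) = 27·exp(3·t). La derivada de la velocidad da la aceleración: a(t) = 81·exp(3·t). Tomando d/dt de a(t), encontramos j(t) = 243·exp(3·t). Tenemos la sacudida j(t) = 243·exp(3·t). Sustituyendo t = log(3)/3: j(log(3)/3) = 729.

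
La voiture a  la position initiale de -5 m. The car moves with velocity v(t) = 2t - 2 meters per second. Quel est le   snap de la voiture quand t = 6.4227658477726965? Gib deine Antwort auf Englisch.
We must differentiate our velocity equation v(t) = 2·t - 2 3 times. The derivative of velocity gives acceleration: a(t) = 2. Differentiating acceleration, we get jerk: j(t) = 0. Taking d/dt of j(t), we find s(t) = 0. Using s(t) = 0 and substituting t = 6.4227658477726965, we find s = 0.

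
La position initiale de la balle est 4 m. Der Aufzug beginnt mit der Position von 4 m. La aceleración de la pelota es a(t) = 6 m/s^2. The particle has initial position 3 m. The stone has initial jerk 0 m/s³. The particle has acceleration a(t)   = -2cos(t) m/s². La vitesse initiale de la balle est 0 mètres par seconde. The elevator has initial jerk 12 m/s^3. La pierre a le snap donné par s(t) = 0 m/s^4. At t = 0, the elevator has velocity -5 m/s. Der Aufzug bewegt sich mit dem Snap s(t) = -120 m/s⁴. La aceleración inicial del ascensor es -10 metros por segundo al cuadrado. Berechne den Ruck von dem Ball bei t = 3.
Ausgehend von der Beschleunigung a(t) = 6, nehmen wir 1 Ableitung. Durch Ableiten von der Beschleunigung erhalten wir den Ruck: j(t) = 0. Aus der Gleichung für den Ruck j(t) = 0, setzen wir t = 3 ein und erhalten j = 0.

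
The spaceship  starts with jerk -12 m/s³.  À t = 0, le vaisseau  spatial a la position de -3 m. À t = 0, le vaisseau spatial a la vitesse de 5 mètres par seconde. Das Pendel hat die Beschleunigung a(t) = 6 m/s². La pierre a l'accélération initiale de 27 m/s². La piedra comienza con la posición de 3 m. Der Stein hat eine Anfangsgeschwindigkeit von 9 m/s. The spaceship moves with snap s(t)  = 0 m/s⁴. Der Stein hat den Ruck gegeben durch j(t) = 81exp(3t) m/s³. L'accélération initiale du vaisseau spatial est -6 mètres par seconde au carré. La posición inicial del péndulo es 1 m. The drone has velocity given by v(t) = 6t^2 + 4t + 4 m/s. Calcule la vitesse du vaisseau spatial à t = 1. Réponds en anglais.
Starting from snap s(t) = 0, we take 3 antiderivatives. The antiderivative of snap, with j(0) = -12, gives jerk: j(t) = -12. Taking ∫j(t)dt and applying a(0) = -6, we find a(t) = -12·t - 6. Integrating acceleration and using the initial condition v(0) = 5, we get v(t) = -6·t^2 - 6·t + 5. Using v(t) = -6·t^2 - 6·t + 5 and substituting t = 1, we find v = -7.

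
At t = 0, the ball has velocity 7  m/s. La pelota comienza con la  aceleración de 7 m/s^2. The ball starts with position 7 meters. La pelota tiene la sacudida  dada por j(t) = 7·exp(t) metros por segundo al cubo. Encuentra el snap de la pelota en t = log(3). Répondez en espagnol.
Debemos derivar nuestra ecuación de la sacudida j(t) = 7·exp(t) 1 vez. Derivando la sacudida, obtenemos el snap: s(t) = 7·exp(t). Usando s(t) = 7·exp(t) y sustituyendo t = log(3), encontramos s = 21.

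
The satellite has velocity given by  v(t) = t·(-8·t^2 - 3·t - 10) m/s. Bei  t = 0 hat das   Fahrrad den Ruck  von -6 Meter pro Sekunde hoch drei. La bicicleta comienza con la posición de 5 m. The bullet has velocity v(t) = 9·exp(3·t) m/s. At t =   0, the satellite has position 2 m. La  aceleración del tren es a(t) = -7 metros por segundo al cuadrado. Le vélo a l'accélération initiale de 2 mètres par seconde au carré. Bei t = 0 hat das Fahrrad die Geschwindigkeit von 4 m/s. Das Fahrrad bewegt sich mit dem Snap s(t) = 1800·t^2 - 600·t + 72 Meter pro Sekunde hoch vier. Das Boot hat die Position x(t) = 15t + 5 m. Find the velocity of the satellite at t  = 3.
Using v(t) = t·(-8·t^2 - 3·t - 10) and substituting t = 3, we find v = -273.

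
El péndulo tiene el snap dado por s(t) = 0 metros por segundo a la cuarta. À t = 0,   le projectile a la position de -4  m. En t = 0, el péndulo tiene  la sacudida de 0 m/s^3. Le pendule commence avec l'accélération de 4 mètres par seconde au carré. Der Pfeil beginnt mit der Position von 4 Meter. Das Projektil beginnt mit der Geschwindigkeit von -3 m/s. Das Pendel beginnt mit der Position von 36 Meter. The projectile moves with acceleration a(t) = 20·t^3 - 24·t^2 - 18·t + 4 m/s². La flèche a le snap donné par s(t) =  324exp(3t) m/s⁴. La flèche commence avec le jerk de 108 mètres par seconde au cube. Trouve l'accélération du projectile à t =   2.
En utilisant a(t) = 20·t^3 - 24·t^2 - 18·t + 4 et en substituant t = 2, nous trouvons a = 32.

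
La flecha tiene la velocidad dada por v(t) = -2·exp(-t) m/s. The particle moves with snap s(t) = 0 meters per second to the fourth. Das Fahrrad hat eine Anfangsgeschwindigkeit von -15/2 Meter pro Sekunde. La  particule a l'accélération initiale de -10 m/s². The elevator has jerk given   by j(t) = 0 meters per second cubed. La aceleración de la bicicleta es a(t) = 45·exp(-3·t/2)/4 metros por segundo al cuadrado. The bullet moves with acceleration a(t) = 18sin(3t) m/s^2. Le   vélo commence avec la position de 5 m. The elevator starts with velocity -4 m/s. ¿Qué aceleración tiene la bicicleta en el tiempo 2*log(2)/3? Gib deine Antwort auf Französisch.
En utilisant a(t) = 45·exp(-3·t/2)/4 et en substituant t = 2*log(2)/3, nous trouvons a = 45/8.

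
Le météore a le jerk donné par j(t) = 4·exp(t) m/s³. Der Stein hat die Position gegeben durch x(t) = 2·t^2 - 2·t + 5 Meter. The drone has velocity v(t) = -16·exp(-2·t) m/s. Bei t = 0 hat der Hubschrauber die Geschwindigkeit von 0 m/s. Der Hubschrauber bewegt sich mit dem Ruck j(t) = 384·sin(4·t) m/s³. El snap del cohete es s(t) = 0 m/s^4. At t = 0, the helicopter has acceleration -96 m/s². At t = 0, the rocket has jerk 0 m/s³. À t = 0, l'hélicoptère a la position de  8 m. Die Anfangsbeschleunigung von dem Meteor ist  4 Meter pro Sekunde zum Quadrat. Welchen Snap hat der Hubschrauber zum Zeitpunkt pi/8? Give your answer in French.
En partant du jerk j(t) = 384·sin(4·t), nous prenons 1 dérivée. En dérivant le jerk, nous obtenons le snap: s(t) = 1536·cos(4·t). En utilisant s(t) = 1536·cos(4·t) et en substituant t = pi/8, nous trouvons s = 0.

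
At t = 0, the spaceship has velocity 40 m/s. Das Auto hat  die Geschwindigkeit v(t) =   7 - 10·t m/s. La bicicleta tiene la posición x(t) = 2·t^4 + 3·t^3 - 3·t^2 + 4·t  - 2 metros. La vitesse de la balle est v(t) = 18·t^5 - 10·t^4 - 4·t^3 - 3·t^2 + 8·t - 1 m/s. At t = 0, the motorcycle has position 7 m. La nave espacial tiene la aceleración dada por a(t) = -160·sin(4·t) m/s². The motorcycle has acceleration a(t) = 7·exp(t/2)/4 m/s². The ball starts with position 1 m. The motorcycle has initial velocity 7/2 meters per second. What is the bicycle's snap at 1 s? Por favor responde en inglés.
Starting from position x(t) = 2·t^4 + 3·t^3 - 3·t^2 + 4·t - 2, we take 4 derivatives. The derivative of position gives velocity: v(t) = 8·t^3 + 9·t^2 - 6·t + 4. The derivative of velocity gives acceleration: a(t) = 24·t^2 + 18·t - 6. Differentiating acceleration, we get jerk: j(t) = 48·t + 18. Taking d/dt of j(t), we find s(t) = 48. We have snap s(t) = 48. Substituting t = 1: s(1) = 48.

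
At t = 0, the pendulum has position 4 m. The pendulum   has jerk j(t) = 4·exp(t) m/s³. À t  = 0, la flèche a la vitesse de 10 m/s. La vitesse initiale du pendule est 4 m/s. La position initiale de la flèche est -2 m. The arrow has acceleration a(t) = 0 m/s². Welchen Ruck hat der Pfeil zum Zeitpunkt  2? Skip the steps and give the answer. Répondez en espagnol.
La sacudida en t = 2 es j = 0.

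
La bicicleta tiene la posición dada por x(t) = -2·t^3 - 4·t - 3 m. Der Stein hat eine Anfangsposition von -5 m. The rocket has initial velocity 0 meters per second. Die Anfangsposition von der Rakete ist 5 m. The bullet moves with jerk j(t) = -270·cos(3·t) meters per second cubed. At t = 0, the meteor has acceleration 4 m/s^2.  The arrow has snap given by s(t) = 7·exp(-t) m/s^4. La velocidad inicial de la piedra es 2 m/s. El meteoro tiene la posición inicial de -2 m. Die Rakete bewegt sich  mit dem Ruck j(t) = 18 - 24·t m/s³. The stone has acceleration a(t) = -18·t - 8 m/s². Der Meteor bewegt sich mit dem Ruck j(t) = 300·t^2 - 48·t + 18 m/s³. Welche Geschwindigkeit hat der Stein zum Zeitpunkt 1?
Wir müssen das Integral unserer Gleichung für die Beschleunigung a(t) = -18·t - 8 1-mal finden. Die Stammfunktion von der Beschleunigung, mit v(0) = 2, ergibt die Geschwindigkeit: v(t) = -9·t^2 - 8·t + 2. Aus der Gleichung für die Geschwindigkeit v(t) = -9·t^2 - 8·t + 2, setzen wir t = 1 ein und erhalten v = -15.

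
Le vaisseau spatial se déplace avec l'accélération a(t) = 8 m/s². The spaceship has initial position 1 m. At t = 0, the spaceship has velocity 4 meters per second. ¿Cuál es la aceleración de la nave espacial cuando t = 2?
Usando a(t) = 8 y sustituyendo t = 2, encontramos a = 8.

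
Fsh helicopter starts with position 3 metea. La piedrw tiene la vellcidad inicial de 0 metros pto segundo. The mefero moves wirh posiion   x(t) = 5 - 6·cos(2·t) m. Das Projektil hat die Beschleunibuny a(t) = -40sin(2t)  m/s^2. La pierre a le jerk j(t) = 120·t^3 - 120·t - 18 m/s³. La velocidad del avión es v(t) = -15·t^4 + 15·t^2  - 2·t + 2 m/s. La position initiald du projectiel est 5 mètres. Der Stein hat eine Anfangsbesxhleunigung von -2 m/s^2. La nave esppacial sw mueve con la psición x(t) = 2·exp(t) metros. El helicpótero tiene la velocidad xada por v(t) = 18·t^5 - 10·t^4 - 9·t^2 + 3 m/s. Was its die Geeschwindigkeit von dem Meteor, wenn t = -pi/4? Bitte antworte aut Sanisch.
Debemos derivar nuestra ecuación de la posición x(t) = 5 - 6·cos(2·t) 1 vez. La derivada de la posición da la velocidad: v(t) = 12·sin(2·t). Usando v(t) = 12·sin(2·t) y sustituyendo t = -pi/4, encontramos v = -12.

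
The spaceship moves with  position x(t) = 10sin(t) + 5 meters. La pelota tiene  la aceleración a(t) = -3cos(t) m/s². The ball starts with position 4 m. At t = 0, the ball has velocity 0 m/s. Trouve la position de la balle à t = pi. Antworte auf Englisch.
To solve this, we need to take 2 integrals of our acceleration equation a(t) = -3·cos(t). Integrating acceleration and using the initial condition v(0) = 0, we get v(t) = -3·sin(t). Finding the integral of v(t) and using x(0) = 4: x(t) = 3·cos(t) + 1. We have position x(t) = 3·cos(t) + 1. Substituting t = pi: x(pi) = -2.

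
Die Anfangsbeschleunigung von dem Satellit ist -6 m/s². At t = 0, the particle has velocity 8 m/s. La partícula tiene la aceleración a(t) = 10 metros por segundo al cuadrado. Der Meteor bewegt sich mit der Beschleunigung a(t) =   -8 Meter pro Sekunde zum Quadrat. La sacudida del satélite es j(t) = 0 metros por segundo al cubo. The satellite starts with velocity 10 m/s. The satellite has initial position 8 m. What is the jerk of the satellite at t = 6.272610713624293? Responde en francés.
De l'équation du jerk j(t) = 0, nous substituons t = 6.272610713624293 pour obtenir j = 0.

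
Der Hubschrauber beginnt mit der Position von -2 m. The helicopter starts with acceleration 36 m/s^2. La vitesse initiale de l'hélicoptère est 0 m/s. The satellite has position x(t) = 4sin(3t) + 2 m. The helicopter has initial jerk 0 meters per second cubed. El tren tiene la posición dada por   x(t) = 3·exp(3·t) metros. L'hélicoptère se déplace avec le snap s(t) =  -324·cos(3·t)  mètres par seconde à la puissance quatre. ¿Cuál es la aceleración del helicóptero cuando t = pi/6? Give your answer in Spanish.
Debemos encontrar la antiderivada de nuestra ecuación del snap s(t) = -324·cos(3·t) 2 veces. La antiderivada del snap es la sacudida. Usando j(0) = 0, obtenemos j(t) = -108·sin(3·t). La integral de la sacudida, con a(0) = 36, da la aceleración: a(t) = 36·cos(3·t). De la ecuación de la aceleración a(t) = 36·cos(3·t), sustituimos t = pi/6 para obtener a = 0.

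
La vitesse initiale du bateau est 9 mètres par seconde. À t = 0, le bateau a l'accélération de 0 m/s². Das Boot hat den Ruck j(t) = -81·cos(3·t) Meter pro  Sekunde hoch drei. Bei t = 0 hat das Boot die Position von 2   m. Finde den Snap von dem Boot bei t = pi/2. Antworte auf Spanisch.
Partiendo de la sacudida j(t) = -81·cos(3·t), tomamos 1 derivada. La derivada de la sacudida da el snap: s(t) = 243·sin(3·t). De la ecuación del snap s(t) = 243·sin(3·t), sustituimos t = pi/2 para obtener s = -243.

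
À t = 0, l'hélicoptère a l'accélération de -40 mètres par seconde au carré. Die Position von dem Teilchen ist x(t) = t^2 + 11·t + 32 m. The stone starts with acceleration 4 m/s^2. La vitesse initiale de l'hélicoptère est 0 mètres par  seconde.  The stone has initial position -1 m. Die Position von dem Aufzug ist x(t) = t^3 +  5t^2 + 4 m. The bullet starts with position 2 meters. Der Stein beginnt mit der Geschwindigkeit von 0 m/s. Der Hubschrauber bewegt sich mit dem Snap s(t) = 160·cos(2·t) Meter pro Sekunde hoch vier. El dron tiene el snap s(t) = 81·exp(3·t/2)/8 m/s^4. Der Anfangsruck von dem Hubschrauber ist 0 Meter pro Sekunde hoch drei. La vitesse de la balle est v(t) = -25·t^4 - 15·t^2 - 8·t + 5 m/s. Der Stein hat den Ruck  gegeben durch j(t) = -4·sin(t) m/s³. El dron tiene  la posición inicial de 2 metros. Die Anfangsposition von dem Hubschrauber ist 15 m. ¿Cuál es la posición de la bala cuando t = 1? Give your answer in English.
We must find the antiderivative of our velocity equation v(t) = -25·t^4 - 15·t^2 - 8·t + 5 1 time. Integrating velocity and using the initial condition x(0) = 2, we get x(t) = -5·t^5 - 5·t^3 - 4·t^2 + 5·t + 2. From the given position equation x(t) = -5·t^5 - 5·t^3 - 4·t^2 + 5·t + 2, we substitute t = 1 to get x = -7.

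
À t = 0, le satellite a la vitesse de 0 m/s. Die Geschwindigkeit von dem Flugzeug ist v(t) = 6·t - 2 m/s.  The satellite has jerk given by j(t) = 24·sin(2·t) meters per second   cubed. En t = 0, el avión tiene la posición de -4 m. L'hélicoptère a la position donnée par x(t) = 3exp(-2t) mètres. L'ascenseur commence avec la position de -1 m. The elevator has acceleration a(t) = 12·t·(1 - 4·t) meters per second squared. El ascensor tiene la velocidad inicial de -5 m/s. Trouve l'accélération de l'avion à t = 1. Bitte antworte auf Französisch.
Nous devons dériver notre équation de la vitesse v(t) = 6·t - 2 1 fois. La dérivée de la vitesse donne l'accélération: a(t) = 6. Nous avons l'accélération a(t) = 6. En substituant t = 1: a(1) = 6.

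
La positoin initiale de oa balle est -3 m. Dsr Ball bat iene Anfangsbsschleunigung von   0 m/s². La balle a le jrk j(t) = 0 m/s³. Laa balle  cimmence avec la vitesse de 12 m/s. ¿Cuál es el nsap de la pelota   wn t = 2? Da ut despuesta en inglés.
To solve this, we need to take 1 derivative of our jerk equation j(t) = 0. Taking d/dt of j(t), we find s(t) = 0. We have snap s(t) = 0. Substituting t = 2: s(2) = 0.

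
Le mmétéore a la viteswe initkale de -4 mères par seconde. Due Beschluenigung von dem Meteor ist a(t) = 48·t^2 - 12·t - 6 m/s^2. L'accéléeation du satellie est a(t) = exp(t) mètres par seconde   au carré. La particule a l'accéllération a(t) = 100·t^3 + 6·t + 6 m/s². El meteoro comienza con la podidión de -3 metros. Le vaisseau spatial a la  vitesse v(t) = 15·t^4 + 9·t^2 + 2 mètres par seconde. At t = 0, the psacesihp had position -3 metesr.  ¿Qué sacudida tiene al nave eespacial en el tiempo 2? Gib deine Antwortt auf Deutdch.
Ausgehend von der Geschwindigkeit v(t) = 15·t^4 + 9·t^2 + 2, nehmen wir 2 Ableitungen. Mit d/dt von v(t) finden wir a(t) = 60·t^3 + 18·t. Die Ableitung von der Beschleunigung ergibt den Ruck: j(t) = 180·t^2 + 18. Wir haben den Ruck j(t) = 180·t^2 + 18. Durch Einsetzen von t = 2: j(2) = 738.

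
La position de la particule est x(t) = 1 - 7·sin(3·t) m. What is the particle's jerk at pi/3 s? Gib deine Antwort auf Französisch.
En partant de la position x(t) = 1 - 7·sin(3·t), nous prenons 3 dérivées. La dérivée de la position donne la vitesse: v(t) = -21·cos(3·t). En dérivant la vitesse, nous obtenons l'accélération: a(t) = 63·sin(3·t). En dérivant l'accélération, nous obtenons le jerk: j(t) = 189·cos(3·t). Nous avons le jerk j(t) = 189·cos(3·t). En substituant t = pi/3: j(pi/3) = -189.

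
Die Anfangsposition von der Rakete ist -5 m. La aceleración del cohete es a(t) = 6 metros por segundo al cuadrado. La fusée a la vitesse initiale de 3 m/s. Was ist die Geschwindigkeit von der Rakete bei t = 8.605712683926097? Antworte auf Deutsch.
Um dies zu lösen, müssen wir 1 Integral unserer Gleichung für die Beschleunigung a(t) = 6 finden. Durch Integration von der Beschleunigung und Verwendung der Anfangsbedingung v(0) = 3, erhalten wir v(t) = 6·t + 3. Wir haben die Geschwindigkeit v(t) = 6·t + 3. Durch Einsetzen von t = 8.605712683926097: v(8.605712683926097) = 54.6342761035566.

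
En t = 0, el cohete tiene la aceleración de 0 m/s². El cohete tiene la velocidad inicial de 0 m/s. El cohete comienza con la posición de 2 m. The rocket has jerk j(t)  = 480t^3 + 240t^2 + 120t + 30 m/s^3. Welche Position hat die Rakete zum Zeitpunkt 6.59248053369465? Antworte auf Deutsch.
Wir müssen das Integral unserer Gleichung für den Ruck j(t) = 480·t^3 + 240·t^2 + 120·t + 30 3-mal finden. Das Integral von dem Ruck, mit a(0) = 0, ergibt die Beschleunigung: a(t) = 10·t·(12·t^3 + 8·t^2 + 6·t + 3). Mit ∫a(t)dt und Anwendung von v(0) = 0, finden wir v(t) = t^2·(24·t^3 + 20·t^2 + 20·t + 15). Mit ∫v(t)dt und Anwendung von x(0) = 2, finden wir x(t) = 4·t^6 + 4·t^5 + 5·t^4 + 5·t^3 + 2. Aus der Gleichung für die Position x(t) = 4·t^6 + 4·t^5 + 5·t^4 + 5·t^3 + 2, setzen wir t = 6.59248053369465 ein und erhalten x = 389049.548759179.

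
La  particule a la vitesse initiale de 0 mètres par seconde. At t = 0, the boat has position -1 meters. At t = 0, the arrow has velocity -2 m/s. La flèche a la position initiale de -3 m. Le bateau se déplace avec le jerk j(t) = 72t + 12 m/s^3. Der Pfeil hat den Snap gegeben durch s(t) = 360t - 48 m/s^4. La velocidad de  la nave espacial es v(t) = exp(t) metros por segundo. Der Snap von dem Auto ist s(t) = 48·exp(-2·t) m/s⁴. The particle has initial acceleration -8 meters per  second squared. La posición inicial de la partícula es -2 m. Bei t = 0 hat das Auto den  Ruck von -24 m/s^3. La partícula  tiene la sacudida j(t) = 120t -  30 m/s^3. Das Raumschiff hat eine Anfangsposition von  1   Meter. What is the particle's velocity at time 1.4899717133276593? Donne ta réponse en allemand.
Wir müssen unsere Gleichung für den Ruck j(t) = 120·t - 30 2-mal integrieren. Die Stammfunktion von dem Ruck, mit a(0) = -8, ergibt die Beschleunigung: a(t) = 60·t^2 - 30·t - 8. Durch Integration von der Beschleunigung und Verwendung der Anfangsbedingung v(0) = 0, erhalten wir v(t) = t·(20·t^2 - 15·t - 8). Mit v(t) = t·(20·t^2 - 15·t - 8) und Einsetzen von t = 1.4899717133276593, finden wir v = 20.9352028126862.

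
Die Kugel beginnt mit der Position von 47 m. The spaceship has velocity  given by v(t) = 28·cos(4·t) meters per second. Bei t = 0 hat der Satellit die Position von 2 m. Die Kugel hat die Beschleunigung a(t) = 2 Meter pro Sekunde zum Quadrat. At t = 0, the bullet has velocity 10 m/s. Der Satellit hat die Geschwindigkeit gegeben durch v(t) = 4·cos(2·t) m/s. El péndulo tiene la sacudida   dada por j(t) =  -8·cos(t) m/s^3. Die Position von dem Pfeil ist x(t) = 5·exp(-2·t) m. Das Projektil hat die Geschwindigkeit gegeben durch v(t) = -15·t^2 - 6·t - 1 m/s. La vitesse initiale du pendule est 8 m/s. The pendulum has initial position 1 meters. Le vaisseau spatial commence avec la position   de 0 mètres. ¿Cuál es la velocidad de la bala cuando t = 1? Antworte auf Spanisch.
Partiendo de la aceleración a(t) = 2, tomamos 1 antiderivada. Tomando ∫a(t)dt y aplicando v(0) = 10, encontramos v(t) = 2·t + 10. Tenemos la velocidad v(t) = 2·t + 10. Sustituyendo t = 1: v(1) = 12.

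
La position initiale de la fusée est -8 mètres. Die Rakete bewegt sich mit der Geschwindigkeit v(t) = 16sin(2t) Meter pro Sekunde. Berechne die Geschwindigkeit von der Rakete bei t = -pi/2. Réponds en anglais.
Using v(t) = 16·sin(2·t) and substituting t = -pi/2, we find v = 0.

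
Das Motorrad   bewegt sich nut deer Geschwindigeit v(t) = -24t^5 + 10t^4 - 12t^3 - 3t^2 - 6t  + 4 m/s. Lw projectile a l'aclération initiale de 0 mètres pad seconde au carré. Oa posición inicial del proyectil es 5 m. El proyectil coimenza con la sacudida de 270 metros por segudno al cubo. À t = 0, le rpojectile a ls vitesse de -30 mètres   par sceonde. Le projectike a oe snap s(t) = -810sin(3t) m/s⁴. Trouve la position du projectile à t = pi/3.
Nous devons trouver l'intégrale de notre équation du snap s(t) = -810·sin(3·t) 4 fois. En intégrant le snap et en utilisant la condition initiale j(0) = 270, nous obtenons j(t) = 270·cos(3·t). En intégrant le jerk et en utilisant la condition initiale a(0) = 0, nous obtenons a(t) = 90·sin(3·t). L'intégrale de l'accélération, avec v(0) = -30, donne la vitesse: v(t) = -30·cos(3·t). En intégrant la vitesse et en utilisant la condition initiale x(0) = 5, nous obtenons x(t) = 5 - 10·sin(3·t). En utilisant x(t) = 5 - 10·sin(3·t) et en substituant t = pi/3, nous trouvons x = 5.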